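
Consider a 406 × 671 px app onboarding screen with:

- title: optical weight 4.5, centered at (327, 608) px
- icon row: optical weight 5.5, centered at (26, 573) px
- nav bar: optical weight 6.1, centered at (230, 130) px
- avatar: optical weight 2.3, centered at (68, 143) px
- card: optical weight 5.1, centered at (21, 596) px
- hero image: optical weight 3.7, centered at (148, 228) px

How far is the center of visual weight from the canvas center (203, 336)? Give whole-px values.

≈ 90 px

Total weight = 4.5 + 5.5 + 6.1 + 2.3 + 5.1 + 3.7 = 27.2.
Σw·x = 4.5·327 + 5.5·26 + 6.1·230 + 2.3·68 + 5.1·21 + 3.7·148 = 3828.6, so x̄ = 3828.6/27.2 ≈ 140.76.
Σw·y = 4.5·608 + 5.5·573 + 6.1·130 + 2.3·143 + 5.1·596 + 3.7·228 = 10892.6, so ȳ = 10892.6/27.2 ≈ 400.46.
Offset from (203, 336): Δx ≈ -62.24, Δy ≈ 64.46; distance = √(Δx² + Δy²) ≈ 89.61.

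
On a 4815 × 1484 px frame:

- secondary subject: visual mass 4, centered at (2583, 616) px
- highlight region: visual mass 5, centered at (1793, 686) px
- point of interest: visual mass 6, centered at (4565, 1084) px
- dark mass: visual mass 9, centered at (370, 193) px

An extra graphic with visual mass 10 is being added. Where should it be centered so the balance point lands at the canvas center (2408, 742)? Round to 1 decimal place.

(3185.5, 1109.3)

New total weight: (4 + 5 + 6 + 9) + 10 = 34.
x: need Σw·x = 34·2408 = 81872. Existing = 4·2583 + 5·1793 + 6·4565 + 9·370 = 50017. Remainder 31855 / 10 ≈ 3185.50.
y: need Σw·y = 34·742 = 25228. Existing = 4·616 + 5·686 + 6·1084 + 9·193 = 14135. Remainder 11093 / 10 ≈ 1109.30.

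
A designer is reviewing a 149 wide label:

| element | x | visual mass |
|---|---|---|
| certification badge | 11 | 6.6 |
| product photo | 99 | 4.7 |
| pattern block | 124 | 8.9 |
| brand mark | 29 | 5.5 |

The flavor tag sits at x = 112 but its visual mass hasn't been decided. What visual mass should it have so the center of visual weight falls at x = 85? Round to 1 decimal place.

w ≈ 14.2

Existing Σw = 25.7 (6.6 + 4.7 + 8.9 + 5.5); existing moment 6.6·11 + 4.7·99 + 8.9·124 + 5.5·29 = 1801.0.
For the centroid to hit 85: (1801.0 + w·112) / (25.7 + w) = 85.
So w = (85·25.7 − 1801.0)/(112 − 85) = 383.5/27 ≈ 14.20.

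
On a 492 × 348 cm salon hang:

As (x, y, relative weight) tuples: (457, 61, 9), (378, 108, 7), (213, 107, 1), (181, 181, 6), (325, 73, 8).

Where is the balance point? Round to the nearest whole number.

Total weight = 9 + 7 + 1 + 6 + 8 = 31.
x-moment: 9·457 + 7·378 + 1·213 + 6·181 + 8·325 = 10658; centroid 10658/31 ≈ 343.81.
y-moment: 9·61 + 7·108 + 1·107 + 6·181 + 8·73 = 3082; centroid 3082/31 ≈ 99.42.

(344, 99)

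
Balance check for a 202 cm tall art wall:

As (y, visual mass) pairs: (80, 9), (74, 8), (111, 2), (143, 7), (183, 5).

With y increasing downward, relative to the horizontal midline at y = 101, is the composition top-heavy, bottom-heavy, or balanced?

Weights sum to 9 + 8 + 2 + 7 + 5 = 31.
y-moment: 9·80 + 8·74 + 2·111 + 7·143 + 5·183 = 3450; centroid 3450/31 ≈ 111.29.
111.3 lies below (larger y than) the midline 101, so the layout is bottom-heavy.

bottom-heavy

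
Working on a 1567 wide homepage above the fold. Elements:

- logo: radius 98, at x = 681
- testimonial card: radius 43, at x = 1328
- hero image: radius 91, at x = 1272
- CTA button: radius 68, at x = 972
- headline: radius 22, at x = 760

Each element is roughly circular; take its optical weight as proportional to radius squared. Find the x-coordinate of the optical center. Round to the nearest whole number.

x ≈ 982

Weights ∝ r²: logo 98² = 9604, testimonial card 43² = 1849, hero image 91² = 8281, CTA button 68² = 4624, headline 22² = 484; Σw = 24842.
x-moment: 9604·681 + 1849·1328 + 8281·1272 + 4624·972 + 484·760 = 24391596; centroid 24391596/24842 ≈ 981.87.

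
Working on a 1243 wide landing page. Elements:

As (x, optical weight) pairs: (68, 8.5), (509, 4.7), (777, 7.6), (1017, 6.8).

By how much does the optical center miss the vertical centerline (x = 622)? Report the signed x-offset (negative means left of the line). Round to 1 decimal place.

Σw = 8.5 + 4.7 + 7.6 + 6.8 = 27.6.
Σw·x = 8.5·68 + 4.7·509 + 7.6·777 + 6.8·1017 = 15791.1, so x̄ = 15791.1/27.6 ≈ 572.14.
Against x = 622, that's 572.14 − 622 = -49.86.

≈ -49.9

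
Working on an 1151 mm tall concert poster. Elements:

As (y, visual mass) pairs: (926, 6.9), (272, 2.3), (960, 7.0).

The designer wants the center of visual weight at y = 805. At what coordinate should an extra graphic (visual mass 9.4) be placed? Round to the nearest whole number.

y ≈ 731

With the extra graphic, Σw becomes 6.9 + 2.3 + 7.0 + 9.4 = 25.6.
y: target moment 25.6×805 = 20608.0; current 6.9·926 + 2.3·272 + 7.0·960 = 13735.0; the extra graphic supplies 6873.0, so y = 6873.0/9.4 ≈ 731.17.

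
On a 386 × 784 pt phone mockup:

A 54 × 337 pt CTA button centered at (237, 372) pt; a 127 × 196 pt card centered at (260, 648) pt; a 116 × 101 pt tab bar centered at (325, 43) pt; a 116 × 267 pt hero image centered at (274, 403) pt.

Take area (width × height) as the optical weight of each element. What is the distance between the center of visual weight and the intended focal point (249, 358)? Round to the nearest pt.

≈ 64 pt

Areas: CTA button 54·337 = 18198, card 127·196 = 24892, tab bar 116·101 = 11716, hero image 116·267 = 30972. Total weight = 85778.
x-moment: 18198·237 + 24892·260 + 11716·325 + 30972·274 = 23078874; centroid 23078874/85778 ≈ 269.05.
y-moment: 18198·372 + 24892·648 + 11716·43 + 30972·403 = 35885176; centroid 35885176/85778 ≈ 418.35.
From (249, 358): dx = 20.05, dy = 60.35, so the distance is √(dx²+dy²) ≈ 63.59.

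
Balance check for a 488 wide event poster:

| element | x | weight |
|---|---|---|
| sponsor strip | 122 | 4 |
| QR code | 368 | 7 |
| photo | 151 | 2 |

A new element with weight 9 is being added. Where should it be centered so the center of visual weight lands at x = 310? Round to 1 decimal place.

With the new element, Σw becomes 4 + 7 + 2 + 9 = 22.
Along x: (3366 + 9·x) / 22 = 310 (existing moment 4·122 + 7·368 + 2·151 = 3366) ⇒ x = (6820 − 3366) / 9 ≈ 383.78.

x ≈ 383.8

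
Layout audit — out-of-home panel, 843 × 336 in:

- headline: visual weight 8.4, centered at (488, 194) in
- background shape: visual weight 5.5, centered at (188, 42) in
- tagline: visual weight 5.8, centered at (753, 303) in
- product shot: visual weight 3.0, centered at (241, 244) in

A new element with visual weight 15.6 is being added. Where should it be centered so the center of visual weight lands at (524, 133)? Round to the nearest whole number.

(631, 48)

New total weight: (8.4 + 5.5 + 5.8 + 3.0) + 15.6 = 38.3.
x: target moment 38.3×524 = 20069.2; current 8.4·488 + 5.5·188 + 5.8·753 + 3.0·241 = 10223.6; the new element supplies 9845.6, so x = 9845.6/15.6 ≈ 631.13.
y: target moment 38.3×133 = 5093.9; current 8.4·194 + 5.5·42 + 5.8·303 + 3.0·244 = 4350.0; the new element supplies 743.9, so y = 743.9/15.6 ≈ 47.69.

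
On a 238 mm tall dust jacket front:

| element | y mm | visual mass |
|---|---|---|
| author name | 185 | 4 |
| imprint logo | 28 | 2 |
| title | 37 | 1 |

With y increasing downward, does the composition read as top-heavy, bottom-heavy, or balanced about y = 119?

balanced

Total weight = 4 + 2 + 1 = 7.
y-moment: 4·185 + 2·28 + 1·37 = 833; centroid 833/7 ≈ 119.00.
The centroid 119.00 matches the midline at 119, so the layout is balanced.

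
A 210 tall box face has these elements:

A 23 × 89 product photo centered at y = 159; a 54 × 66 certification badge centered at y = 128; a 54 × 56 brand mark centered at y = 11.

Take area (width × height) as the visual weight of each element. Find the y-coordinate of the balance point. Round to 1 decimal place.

Areas → weights: product photo 23·89 = 2047, certification badge 54·66 = 3564, brand mark 54·56 = 3024; Σw = 8635.
y-moment: 2047·159 + 3564·128 + 3024·11 = 814929; centroid 814929/8635 ≈ 94.38.

y ≈ 94.4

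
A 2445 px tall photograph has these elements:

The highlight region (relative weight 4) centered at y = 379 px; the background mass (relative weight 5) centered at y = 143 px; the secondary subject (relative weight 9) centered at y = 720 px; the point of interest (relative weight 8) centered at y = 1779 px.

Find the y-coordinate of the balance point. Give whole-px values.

Weights sum to 4 + 5 + 9 + 8 = 26.
y: (4·379 + 5·143 + 9·720 + 8·1779) / 26 = 22943 / 26 ≈ 882.42

y ≈ 882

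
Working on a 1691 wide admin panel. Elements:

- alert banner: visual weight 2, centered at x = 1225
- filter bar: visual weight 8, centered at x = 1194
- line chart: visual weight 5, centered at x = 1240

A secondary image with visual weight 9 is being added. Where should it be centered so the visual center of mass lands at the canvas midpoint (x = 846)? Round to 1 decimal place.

x ≈ 233.6

After adding the secondary image, total weight = 2 + 8 + 5 + 9 = 24.
Along x: (18202 + 9·x) / 24 = 846 (existing moment 2·1225 + 8·1194 + 5·1240 = 18202) ⇒ x = (20304 − 18202) / 9 ≈ 233.56.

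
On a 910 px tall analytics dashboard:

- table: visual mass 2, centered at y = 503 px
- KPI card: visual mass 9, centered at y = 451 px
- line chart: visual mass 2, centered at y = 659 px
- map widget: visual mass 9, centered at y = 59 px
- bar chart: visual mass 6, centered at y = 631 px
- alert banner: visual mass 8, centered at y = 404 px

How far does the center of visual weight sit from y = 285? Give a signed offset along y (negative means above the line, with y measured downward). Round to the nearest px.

≈ 102 px

Σw = 2 + 9 + 2 + 9 + 6 + 8 = 36.
y-moment: 2·503 + 9·451 + 2·659 + 9·59 + 6·631 + 8·404 = 13932; centroid 13932/36 ≈ 387.00.
Offset from y = 285: 387.00 − 285 ≈ 102.00.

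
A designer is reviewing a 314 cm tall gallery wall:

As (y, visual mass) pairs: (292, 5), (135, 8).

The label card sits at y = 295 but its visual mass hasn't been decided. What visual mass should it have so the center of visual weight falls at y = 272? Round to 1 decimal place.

Fixed elements: Σw = 5 + 8 = 13, Σw·y = 5·292 + 8·135 = 2540.
Balance at y = 272 requires (2540 + w·295) / (13 + w) = 272.
So w = (272·13 − 2540)/(295 − 272) = 996/23 ≈ 43.30.

w ≈ 43.3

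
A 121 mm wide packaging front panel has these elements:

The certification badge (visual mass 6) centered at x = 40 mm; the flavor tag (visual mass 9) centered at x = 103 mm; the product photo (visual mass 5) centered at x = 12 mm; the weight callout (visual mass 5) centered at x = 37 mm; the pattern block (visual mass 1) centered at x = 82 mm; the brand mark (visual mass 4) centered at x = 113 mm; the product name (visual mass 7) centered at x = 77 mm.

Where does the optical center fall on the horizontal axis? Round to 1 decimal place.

Weights sum to 6 + 9 + 5 + 5 + 1 + 4 + 7 = 37.
Σw·x = 2485; x̄ = 2485/37 ≈ 67.16.

x ≈ 67.2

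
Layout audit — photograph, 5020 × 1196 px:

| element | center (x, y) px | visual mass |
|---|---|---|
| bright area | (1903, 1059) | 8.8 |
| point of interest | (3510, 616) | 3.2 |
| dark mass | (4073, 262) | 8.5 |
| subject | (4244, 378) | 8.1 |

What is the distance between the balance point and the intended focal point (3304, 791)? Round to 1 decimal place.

≈ 228.4 px

Total weight = 8.8 + 3.2 + 8.5 + 8.1 = 28.6.
x-moment: 8.8·1903 + 3.2·3510 + 8.5·4073 + 8.1·4244 = 96975.3; centroid 96975.3/28.6 ≈ 3390.74.
y-moment: 8.8·1059 + 3.2·616 + 8.5·262 + 8.1·378 = 16579.2; centroid 16579.2/28.6 ≈ 579.69.
From (3304, 791): dx = 86.74, dy = -211.31, so the distance is √(dx²+dy²) ≈ 228.42.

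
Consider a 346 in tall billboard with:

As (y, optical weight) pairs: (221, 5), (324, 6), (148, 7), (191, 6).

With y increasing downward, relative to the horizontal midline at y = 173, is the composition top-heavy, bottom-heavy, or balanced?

bottom-heavy

Σw = 5 + 6 + 7 + 6 = 24.
y-moment: 5·221 + 6·324 + 7·148 + 6·191 = 5231; centroid 5231/24 ≈ 217.96.
218.0 vs midline 173 → bottom-heavy.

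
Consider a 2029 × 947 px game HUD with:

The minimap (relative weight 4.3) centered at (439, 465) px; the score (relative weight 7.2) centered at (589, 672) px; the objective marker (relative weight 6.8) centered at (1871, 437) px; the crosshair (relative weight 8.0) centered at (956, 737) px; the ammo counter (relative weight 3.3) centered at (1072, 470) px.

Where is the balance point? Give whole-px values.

(1015, 583)

Weights sum to 4.3 + 7.2 + 6.8 + 8.0 + 3.3 = 29.6.
x-moment: 4.3·439 + 7.2·589 + 6.8·1871 + 8.0·956 + 3.3·1072 = 30036.9; centroid 30036.9/29.6 ≈ 1014.76.
y-moment: 4.3·465 + 7.2·672 + 6.8·437 + 8.0·737 + 3.3·470 = 17256.5; centroid 17256.5/29.6 ≈ 582.99.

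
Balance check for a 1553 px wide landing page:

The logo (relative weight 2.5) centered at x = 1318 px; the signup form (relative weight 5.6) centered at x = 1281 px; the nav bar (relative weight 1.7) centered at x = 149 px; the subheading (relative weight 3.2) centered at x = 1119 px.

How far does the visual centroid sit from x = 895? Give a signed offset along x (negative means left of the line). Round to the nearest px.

≈ 205 px

Weights sum to 2.5 + 5.6 + 1.7 + 3.2 = 13.0.
x-moment: 2.5·1318 + 5.6·1281 + 1.7·149 + 3.2·1119 = 14302.7; centroid 14302.7/13.0 ≈ 1100.21.
Offset from x = 895: 1100.21 − 895 ≈ 205.21.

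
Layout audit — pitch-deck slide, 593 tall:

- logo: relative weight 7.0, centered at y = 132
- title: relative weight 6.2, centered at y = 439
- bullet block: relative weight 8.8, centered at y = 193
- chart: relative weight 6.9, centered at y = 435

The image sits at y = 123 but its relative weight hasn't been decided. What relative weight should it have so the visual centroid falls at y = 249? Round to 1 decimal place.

w ≈ 9.1

Existing Σw = 28.9 (7.0 + 6.2 + 8.8 + 6.9); existing moment 7.0·132 + 6.2·439 + 8.8·193 + 6.9·435 = 8345.7.
For the centroid to hit 249: (8345.7 + w·123) / (28.9 + w) = 249.
So w = (249·28.9 − 8345.7)/(123 − 249) = -1149.6/-126 ≈ 9.12.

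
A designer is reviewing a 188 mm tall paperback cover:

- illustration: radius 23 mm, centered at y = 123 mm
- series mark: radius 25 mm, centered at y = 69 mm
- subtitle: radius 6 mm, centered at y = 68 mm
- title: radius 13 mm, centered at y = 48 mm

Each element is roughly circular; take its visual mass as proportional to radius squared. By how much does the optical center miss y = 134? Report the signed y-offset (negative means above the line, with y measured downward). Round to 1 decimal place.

≈ -46.6 mm

r² weights: illustration 23² = 529, series mark 25² = 625, subtitle 6² = 36, title 13² = 169. Total = 1359.
y: (529·123 + 625·69 + 36·68 + 169·48) / 1359 = 118752 / 1359 ≈ 87.38
Difference: 87.38 − 134 ≈ -46.62.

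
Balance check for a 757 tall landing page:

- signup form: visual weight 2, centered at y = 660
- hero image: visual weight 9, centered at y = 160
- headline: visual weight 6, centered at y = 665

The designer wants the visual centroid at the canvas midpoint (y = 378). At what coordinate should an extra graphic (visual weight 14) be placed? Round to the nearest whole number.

After adding the extra graphic, total weight = 2 + 9 + 6 + 14 = 31.
y: target moment 31×378 = 11718; current 2·660 + 9·160 + 6·665 = 6750; the extra graphic supplies 4968, so y = 4968/14 ≈ 354.86.

y ≈ 355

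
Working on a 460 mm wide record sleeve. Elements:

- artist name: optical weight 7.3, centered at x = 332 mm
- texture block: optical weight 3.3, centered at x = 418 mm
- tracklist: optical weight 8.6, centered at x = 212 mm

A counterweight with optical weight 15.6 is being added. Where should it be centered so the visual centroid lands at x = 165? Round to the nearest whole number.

After adding the counterweight, total weight = 7.3 + 3.3 + 8.6 + 15.6 = 34.8.
x: need Σw·x = 34.8·165 = 5742.0. Existing = 7.3·332 + 3.3·418 + 8.6·212 = 5626.2. Remainder 115.8 / 15.6 ≈ 7.42.

x ≈ 7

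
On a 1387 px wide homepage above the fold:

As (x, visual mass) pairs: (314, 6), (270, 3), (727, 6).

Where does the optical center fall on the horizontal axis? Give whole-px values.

x ≈ 470

Σw = 6 + 3 + 6 = 15.
x: (6·314 + 3·270 + 6·727) / 15 = 7056 / 15 ≈ 470.40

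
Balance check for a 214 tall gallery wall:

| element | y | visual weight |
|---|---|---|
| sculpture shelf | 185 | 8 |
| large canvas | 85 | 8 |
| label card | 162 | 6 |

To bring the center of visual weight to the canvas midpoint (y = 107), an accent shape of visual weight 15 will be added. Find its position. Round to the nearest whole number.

y ≈ 55

With the accent shape, Σw becomes 8 + 8 + 6 + 15 = 37.
Along y: (3132 + 15·y) / 37 = 107 (existing moment 8·185 + 8·85 + 6·162 = 3132) ⇒ y = (3959 − 3132) / 15 ≈ 55.13.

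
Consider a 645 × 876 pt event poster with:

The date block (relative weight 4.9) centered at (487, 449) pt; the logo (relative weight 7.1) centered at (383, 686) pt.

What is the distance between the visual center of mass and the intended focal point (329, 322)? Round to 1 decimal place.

≈ 284.1 pt

Total weight = 4.9 + 7.1 = 12.0.
Σw·x = 4.9·487 + 7.1·383 = 5105.6, so x̄ = 5105.6/12.0 ≈ 425.47.
Σw·y = 4.9·449 + 7.1·686 = 7070.7, so ȳ = 7070.7/12.0 ≈ 589.23.
Offset from (329, 322): Δx ≈ 96.47, Δy ≈ 267.23; distance = √(Δx² + Δy²) ≈ 284.10.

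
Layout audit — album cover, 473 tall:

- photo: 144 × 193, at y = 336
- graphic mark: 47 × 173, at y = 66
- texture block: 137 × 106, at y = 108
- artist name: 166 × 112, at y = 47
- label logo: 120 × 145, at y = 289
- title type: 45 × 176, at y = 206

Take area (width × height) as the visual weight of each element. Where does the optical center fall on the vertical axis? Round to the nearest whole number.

Areas: photo 144·193 = 27792, graphic mark 47·173 = 8131, texture block 137·106 = 14522, artist name 166·112 = 18592, label logo 120·145 = 17400, title type 45·176 = 7920. Total weight = 94357.
y: moment 18977078 / weight 94357 ≈ 201.12

y ≈ 201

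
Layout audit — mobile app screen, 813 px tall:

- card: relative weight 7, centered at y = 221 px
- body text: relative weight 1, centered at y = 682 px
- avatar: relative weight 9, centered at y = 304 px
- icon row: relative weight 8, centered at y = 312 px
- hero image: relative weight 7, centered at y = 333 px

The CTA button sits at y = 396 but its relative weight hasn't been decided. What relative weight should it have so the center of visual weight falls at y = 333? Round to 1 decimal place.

w ≈ 13.7

Existing Σw = 32 (7 + 1 + 9 + 8 + 7); existing moment 7·221 + 1·682 + 9·304 + 8·312 + 7·333 = 9792.
Balance at y = 333 requires (9792 + w·396) / (32 + w) = 333.
Solving: w = (333·32 − 9792) / (396 − 333) = 864 / 63 ≈ 13.71.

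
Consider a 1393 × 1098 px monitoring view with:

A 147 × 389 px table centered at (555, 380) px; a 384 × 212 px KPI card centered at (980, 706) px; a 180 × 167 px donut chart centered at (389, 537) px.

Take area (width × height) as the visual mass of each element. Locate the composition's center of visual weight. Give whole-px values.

(731, 565)

Areas → weights: table 147·389 = 57183, KPI card 384·212 = 81408, donut chart 180·167 = 30060; Σw = 168651.
Σw·x = 57183·555 + 81408·980 + 30060·389 = 123209745, so x̄ = 123209745/168651 ≈ 730.56.
Σw·y = 57183·380 + 81408·706 + 30060·537 = 95345808, so ȳ = 95345808/168651 ≈ 565.34.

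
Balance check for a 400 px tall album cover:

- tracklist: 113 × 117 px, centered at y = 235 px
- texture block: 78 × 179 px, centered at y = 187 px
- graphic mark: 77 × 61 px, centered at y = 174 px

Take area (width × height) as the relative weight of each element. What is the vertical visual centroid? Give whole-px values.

y ≈ 205

Taking area as weight: tracklist 113·117 = 13221, texture block 78·179 = 13962, graphic mark 77·61 = 4697. Sum 31880.
y-moment: 13221·235 + 13962·187 + 4697·174 = 6535107; centroid 6535107/31880 ≈ 204.99.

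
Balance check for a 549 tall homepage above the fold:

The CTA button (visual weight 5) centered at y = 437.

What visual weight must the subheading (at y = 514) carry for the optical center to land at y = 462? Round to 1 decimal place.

The single fixed element contributes weight 5, moment 5·437 = 2185.
Set Σw·y/Σw = 462: (2185 + 514w) = 462·(5 + w).
Solving: w = (462·5 − 2185) / (514 − 462) = 125 / 52 ≈ 2.40.

w ≈ 2.4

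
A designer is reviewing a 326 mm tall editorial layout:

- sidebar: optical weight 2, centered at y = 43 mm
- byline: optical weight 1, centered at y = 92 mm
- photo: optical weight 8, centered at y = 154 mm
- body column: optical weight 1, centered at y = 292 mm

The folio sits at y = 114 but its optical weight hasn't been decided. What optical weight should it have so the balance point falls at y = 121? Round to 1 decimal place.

Fixed elements: Σw = 2 + 1 + 8 + 1 = 12, Σw·y = 2·43 + 1·92 + 8·154 + 1·292 = 1702.
Balance at y = 121 requires (1702 + w·114) / (12 + w) = 121.
Solving: w = (121·12 − 1702) / (114 − 121) = -250 / -7 ≈ 35.71.

w ≈ 35.7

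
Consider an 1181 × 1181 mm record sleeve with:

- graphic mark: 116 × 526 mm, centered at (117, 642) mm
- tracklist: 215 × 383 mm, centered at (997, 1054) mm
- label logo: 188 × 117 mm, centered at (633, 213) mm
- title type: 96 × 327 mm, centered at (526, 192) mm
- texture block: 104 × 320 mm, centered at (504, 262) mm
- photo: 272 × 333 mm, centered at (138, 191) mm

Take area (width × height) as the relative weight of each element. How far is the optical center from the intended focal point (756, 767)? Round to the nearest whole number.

≈ 390 mm

Areas → weights: graphic mark 116·526 = 61016, tracklist 215·383 = 82345, label logo 188·117 = 21996, title type 96·327 = 31392, texture block 104·320 = 33280, photo 272·333 = 90576; Σw = 320605.
x: (61016·117 + 82345·997 + 21996·633 + 31392·526 + 33280·504 + 90576·138) / 320605 = 148945105 / 320605 ≈ 464.58
y: (61016·642 + 82345·1054 + 21996·213 + 31392·192 + 33280·262 + 90576·191) / 320605 = 162695690 / 320605 ≈ 507.46
Offset from (756, 767): Δx ≈ -291.42, Δy ≈ -259.54; distance = √(Δx² + Δy²) ≈ 390.24.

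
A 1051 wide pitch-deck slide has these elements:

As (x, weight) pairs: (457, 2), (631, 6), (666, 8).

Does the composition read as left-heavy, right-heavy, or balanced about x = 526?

right-heavy

Total weight = 2 + 6 + 8 = 16.
x-moment: 2·457 + 6·631 + 8·666 = 10028; centroid 10028/16 ≈ 626.75.
Since 626.8 is right of 526, the composition reads right-heavy.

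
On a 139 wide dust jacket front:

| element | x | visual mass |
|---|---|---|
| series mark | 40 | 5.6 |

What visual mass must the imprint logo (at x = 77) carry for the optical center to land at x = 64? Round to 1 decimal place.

w ≈ 10.3

Known: weight 5.6 with moment 5.6·40 = 224.0.
For the centroid to hit 64: (224.0 + w·77) / (5.6 + w) = 64.
Solving: w = (64·5.6 − 224.0) / (77 − 64) = 134.4 / 13 ≈ 10.34.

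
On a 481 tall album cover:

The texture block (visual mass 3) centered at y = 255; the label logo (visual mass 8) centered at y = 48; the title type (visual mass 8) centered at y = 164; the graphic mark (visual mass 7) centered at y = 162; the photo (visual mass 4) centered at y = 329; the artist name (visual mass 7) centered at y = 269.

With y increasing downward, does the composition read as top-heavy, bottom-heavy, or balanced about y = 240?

top-heavy

Weights sum to 3 + 8 + 8 + 7 + 4 + 7 = 37.
Σw·y = 6794; ȳ = 6794/37 ≈ 183.62.
183.6 vs midline 240 → top-heavy.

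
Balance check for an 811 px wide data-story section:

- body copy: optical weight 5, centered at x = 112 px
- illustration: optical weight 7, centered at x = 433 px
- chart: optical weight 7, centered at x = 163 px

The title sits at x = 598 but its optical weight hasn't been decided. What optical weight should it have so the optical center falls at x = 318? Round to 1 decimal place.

w ≈ 4.7

Known weights sum to 5 + 7 + 7 = 19; their moment is 5·112 + 7·433 + 7·163 = 4732.
For the centroid to hit 318: (4732 + w·598) / (19 + w) = 318.
Rearranging, w·(598 − 318) = 318·19 − 4732 = 1310, so w ≈ 1310/280 = 4.68.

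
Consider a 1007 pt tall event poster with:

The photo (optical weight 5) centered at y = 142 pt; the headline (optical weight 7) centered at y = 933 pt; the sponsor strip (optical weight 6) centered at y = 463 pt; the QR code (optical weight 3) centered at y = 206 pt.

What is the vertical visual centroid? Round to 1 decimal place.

y ≈ 506.5

Σw = 5 + 7 + 6 + 3 = 21.
y-moment: 5·142 + 7·933 + 6·463 + 3·206 = 10637; centroid 10637/21 ≈ 506.52.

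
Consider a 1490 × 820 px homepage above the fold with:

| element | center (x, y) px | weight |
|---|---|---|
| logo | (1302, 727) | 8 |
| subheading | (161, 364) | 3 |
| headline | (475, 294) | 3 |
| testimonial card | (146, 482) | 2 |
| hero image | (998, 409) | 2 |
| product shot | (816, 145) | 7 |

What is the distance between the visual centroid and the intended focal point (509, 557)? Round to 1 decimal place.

Total weight = 8 + 3 + 3 + 2 + 2 + 7 = 25.
x: moment 20324 / weight 25 ≈ 812.96
Σw·y = 10587; ȳ = 10587/25 ≈ 423.48.
Relative to (509, 557): Δ = (303.96, -133.52); |Δ| = √(303.96² + -133.52²) ≈ 331.99.

≈ 332.0 px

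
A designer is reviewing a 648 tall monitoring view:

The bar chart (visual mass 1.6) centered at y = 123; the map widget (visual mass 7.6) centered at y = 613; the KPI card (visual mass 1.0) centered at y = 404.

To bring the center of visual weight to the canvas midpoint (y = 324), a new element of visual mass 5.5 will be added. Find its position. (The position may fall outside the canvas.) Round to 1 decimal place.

After adding the new element, total weight = 1.6 + 7.6 + 1.0 + 5.5 = 15.7.
y: target moment 15.7×324 = 5086.8; current 1.6·123 + 7.6·613 + 1.0·404 = 5259.6; the new element supplies -172.8, so y = -172.8/5.5 ≈ -31.42.

y ≈ -31.4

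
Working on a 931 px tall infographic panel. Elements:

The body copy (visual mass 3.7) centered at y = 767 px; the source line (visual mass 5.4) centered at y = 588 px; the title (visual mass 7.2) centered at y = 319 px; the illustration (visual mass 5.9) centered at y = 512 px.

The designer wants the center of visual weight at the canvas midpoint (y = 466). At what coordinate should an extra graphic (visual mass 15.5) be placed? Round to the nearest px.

New total weight: (3.7 + 5.4 + 7.2 + 5.9) + 15.5 = 37.7.
y: need Σw·y = 37.7·466 = 17568.2. Existing = 3.7·767 + 5.4·588 + 7.2·319 + 5.9·512 = 11330.7. Remainder 6237.5 / 15.5 ≈ 402.42.

y ≈ 402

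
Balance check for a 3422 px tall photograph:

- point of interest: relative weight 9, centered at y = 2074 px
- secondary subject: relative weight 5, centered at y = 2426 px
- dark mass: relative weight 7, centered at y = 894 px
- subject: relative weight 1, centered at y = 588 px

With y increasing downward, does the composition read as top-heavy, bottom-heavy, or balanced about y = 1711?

Total weight = 9 + 5 + 7 + 1 = 22.
y-moment: 9·2074 + 5·2426 + 7·894 + 1·588 = 37642; centroid 37642/22 ≈ 1711.00.
That equals the midline 1711 — balanced.

balanced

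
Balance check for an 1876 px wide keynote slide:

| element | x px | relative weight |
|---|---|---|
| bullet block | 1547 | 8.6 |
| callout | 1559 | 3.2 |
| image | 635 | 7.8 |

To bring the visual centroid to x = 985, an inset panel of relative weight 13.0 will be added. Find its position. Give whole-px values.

x ≈ 682

After adding the inset panel, total weight = 8.6 + 3.2 + 7.8 + 13.0 = 32.6.
x: target moment 32.6×985 = 32111.0; current 8.6·1547 + 3.2·1559 + 7.8·635 = 23246.0; the inset panel supplies 8865.0, so x = 8865.0/13.0 ≈ 681.92.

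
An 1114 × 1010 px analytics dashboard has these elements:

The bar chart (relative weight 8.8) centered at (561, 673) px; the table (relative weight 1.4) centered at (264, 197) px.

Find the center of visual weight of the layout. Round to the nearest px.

Total weight = 8.8 + 1.4 = 10.2.
x-moment: 8.8·561 + 1.4·264 = 5306.4; centroid 5306.4/10.2 ≈ 520.24.
y-moment: 8.8·673 + 1.4·197 = 6198.2; centroid 6198.2/10.2 ≈ 607.67.

(520, 608)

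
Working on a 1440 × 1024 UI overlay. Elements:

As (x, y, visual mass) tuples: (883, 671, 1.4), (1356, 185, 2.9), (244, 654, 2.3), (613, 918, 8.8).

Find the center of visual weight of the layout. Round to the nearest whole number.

Total weight = 1.4 + 2.9 + 2.3 + 8.8 = 15.4.
Σw·x = 1.4·883 + 2.9·1356 + 2.3·244 + 8.8·613 = 11124.2, so x̄ = 11124.2/15.4 ≈ 722.35.
Σw·y = 1.4·671 + 2.9·185 + 2.3·654 + 8.8·918 = 11058.5, so ȳ = 11058.5/15.4 ≈ 718.08.

(722, 718)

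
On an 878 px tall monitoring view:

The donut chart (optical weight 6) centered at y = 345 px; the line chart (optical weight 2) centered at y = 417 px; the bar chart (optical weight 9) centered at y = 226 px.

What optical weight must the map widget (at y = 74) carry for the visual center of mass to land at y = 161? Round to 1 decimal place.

Fixed elements: Σw = 6 + 2 + 9 = 17, Σw·y = 6·345 + 2·417 + 9·226 = 4938.
Balance at y = 161 requires (4938 + w·74) / (17 + w) = 161.
Solving: w = (161·17 − 4938) / (74 − 161) = -2201 / -87 ≈ 25.30.

w ≈ 25.3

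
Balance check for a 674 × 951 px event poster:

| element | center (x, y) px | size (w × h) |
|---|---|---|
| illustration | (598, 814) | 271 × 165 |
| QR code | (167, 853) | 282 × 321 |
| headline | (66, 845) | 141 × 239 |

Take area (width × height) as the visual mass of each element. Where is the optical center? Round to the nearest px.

Taking area as weight: illustration 271·165 = 44715, QR code 282·321 = 90522, headline 141·239 = 33699. Sum 168936.
x-moment: 44715·598 + 90522·167 + 33699·66 = 44080878; centroid 44080878/168936 ≈ 260.93.
y-moment: 44715·814 + 90522·853 + 33699·845 = 142088931; centroid 142088931/168936 ≈ 841.08.

(261, 841)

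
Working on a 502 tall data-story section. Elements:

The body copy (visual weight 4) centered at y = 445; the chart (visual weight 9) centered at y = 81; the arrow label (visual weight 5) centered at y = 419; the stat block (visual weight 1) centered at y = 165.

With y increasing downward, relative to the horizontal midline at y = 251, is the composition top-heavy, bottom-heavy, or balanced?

Total weight = 4 + 9 + 5 + 1 = 19.
Σw·y = 4·445 + 9·81 + 5·419 + 1·165 = 4769, so ȳ = 4769/19 ≈ 251.00.
That equals the midline 251 — balanced.

balanced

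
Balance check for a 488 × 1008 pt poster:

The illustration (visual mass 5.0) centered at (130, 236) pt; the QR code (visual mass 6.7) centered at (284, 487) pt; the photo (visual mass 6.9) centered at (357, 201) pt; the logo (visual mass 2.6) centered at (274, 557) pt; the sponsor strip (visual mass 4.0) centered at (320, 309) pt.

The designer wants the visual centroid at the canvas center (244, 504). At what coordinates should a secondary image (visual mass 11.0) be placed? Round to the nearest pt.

New total weight: (5.0 + 6.7 + 6.9 + 2.6 + 4.0) + 11.0 = 36.2.
x: need Σw·x = 36.2·244 = 8832.8. Existing = 5.0·130 + 6.7·284 + 6.9·357 + 2.6·274 + 4.0·320 = 7008.5. Remainder 1824.3 / 11.0 ≈ 165.85.
y: need Σw·y = 36.2·504 = 18244.8. Existing = 5.0·236 + 6.7·487 + 6.9·201 + 2.6·557 + 4.0·309 = 8514.0. Remainder 9730.8 / 11.0 ≈ 884.62.

(166, 885)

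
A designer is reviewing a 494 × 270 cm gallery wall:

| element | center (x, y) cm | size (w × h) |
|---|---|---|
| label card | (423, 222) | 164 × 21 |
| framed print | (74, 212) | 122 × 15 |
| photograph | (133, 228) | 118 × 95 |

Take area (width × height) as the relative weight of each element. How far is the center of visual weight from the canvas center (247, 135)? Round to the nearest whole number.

≈ 108 cm

Taking area as weight: label card 164·21 = 3444, framed print 122·15 = 1830, photograph 118·95 = 11210. Sum 16484.
Σw·x = 3444·423 + 1830·74 + 11210·133 = 3083162, so x̄ = 3083162/16484 ≈ 187.04.
Σw·y = 3444·222 + 1830·212 + 11210·228 = 3708408, so ȳ = 3708408/16484 ≈ 224.97.
Offset from (247, 135): Δx ≈ -59.96, Δy ≈ 89.97; distance = √(Δx² + Δy²) ≈ 108.12.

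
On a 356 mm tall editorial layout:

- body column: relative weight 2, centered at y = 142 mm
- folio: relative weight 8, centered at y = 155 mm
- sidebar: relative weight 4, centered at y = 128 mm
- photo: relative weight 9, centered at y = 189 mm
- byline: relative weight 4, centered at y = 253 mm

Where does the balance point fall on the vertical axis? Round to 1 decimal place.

y ≈ 175.9

Weights sum to 2 + 8 + 4 + 9 + 4 = 27.
y-moment: 2·142 + 8·155 + 4·128 + 9·189 + 4·253 = 4749; centroid 4749/27 ≈ 175.89.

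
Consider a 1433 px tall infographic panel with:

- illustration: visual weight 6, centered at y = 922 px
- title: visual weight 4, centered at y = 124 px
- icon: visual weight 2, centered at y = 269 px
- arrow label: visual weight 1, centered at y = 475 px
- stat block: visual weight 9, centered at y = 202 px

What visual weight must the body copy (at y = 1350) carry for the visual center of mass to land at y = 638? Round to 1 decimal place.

w ≈ 7.3

Fixed elements: Σw = 6 + 4 + 2 + 1 + 9 = 22, Σw·y = 6·922 + 4·124 + 2·269 + 1·475 + 9·202 = 8859.
For the centroid to hit 638: (8859 + w·1350) / (22 + w) = 638.
Rearranging, w·(1350 − 638) = 638·22 − 8859 = 5177, so w ≈ 5177/712 = 7.27.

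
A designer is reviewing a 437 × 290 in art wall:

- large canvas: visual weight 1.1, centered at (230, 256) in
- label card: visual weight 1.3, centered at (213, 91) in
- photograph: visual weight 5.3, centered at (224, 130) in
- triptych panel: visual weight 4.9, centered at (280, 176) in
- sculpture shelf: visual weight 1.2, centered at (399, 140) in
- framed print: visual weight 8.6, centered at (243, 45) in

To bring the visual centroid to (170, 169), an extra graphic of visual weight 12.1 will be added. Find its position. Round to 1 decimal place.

(17.1, 274.7)

New total weight: (1.1 + 1.3 + 5.3 + 4.9 + 1.2 + 8.6) + 12.1 = 34.5.
x: target moment 34.5×170 = 5865.0; current 1.1·230 + 1.3·213 + 5.3·224 + 4.9·280 + 1.2·399 + 8.6·243 = 5657.7; the extra graphic supplies 207.3, so x = 207.3/12.1 ≈ 17.13.
y: target moment 34.5×169 = 5830.5; current 1.1·256 + 1.3·91 + 5.3·130 + 4.9·176 + 1.2·140 + 8.6·45 = 2506.3; the extra graphic supplies 3324.2, so y = 3324.2/12.1 ≈ 274.73.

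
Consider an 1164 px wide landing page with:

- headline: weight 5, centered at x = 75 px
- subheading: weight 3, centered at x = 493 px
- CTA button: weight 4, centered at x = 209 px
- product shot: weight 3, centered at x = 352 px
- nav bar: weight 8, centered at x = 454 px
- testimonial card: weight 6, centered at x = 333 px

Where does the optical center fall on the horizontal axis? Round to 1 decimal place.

Total weight = 5 + 3 + 4 + 3 + 8 + 6 = 29.
x: moment 9376 / weight 29 ≈ 323.31

x ≈ 323.3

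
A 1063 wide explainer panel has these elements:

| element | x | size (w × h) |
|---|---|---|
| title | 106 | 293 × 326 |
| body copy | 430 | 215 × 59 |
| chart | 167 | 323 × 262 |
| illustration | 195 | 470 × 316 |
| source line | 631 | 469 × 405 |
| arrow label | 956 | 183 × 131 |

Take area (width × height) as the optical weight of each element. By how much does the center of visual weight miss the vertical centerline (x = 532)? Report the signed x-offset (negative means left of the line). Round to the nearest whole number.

Taking area as weight: title 293·326 = 95518, body copy 215·59 = 12685, chart 323·262 = 84626, illustration 470·316 = 148520, source line 469·405 = 189945, arrow label 183·131 = 23973. Sum 555267.
x-moment: 95518·106 + 12685·430 + 84626·167 + 148520·195 + 189945·631 + 23973·956 = 201446883; centroid 201446883/555267 ≈ 362.79.
Difference: 362.79 − 532 ≈ -169.21.

≈ -169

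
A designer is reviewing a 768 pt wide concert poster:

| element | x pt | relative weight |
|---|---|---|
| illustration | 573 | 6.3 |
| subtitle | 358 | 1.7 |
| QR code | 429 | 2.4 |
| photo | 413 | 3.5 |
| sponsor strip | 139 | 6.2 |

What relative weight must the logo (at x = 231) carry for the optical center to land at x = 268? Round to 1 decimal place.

Existing Σw = 20.1 (6.3 + 1.7 + 2.4 + 3.5 + 6.2); existing moment 6.3·573 + 1.7·358 + 2.4·429 + 3.5·413 + 6.2·139 = 7555.4.
Balance at x = 268 requires (7555.4 + w·231) / (20.1 + w) = 268.
Rearranging, w·(231 − 268) = 268·20.1 − 7555.4 = -2168.6, so w ≈ -2168.6/-37 = 58.61.

w ≈ 58.6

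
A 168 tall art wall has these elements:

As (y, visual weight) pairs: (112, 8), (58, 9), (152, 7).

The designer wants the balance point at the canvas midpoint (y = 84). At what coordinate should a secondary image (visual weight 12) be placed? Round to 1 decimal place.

New total weight: (8 + 9 + 7) + 12 = 36.
y: need Σw·y = 36·84 = 3024. Existing = 8·112 + 9·58 + 7·152 = 2482. Remainder 542 / 12 ≈ 45.17.

y ≈ 45.2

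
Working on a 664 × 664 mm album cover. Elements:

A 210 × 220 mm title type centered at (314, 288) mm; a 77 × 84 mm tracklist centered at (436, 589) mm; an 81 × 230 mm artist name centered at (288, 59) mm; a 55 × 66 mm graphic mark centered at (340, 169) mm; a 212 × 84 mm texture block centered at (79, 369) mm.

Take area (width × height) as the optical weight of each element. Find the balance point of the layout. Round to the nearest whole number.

Areas: title type 210·220 = 46200, tracklist 77·84 = 6468, artist name 81·230 = 18630, graphic mark 55·66 = 3630, texture block 212·84 = 17808. Total weight = 92736.
x-moment: 46200·314 + 6468·436 + 18630·288 + 3630·340 + 17808·79 = 25333320; centroid 25333320/92736 ≈ 273.18.
y-moment: 46200·288 + 6468·589 + 18630·59 + 3630·169 + 17808·369 = 25399044; centroid 25399044/92736 ≈ 273.89.

(273, 274)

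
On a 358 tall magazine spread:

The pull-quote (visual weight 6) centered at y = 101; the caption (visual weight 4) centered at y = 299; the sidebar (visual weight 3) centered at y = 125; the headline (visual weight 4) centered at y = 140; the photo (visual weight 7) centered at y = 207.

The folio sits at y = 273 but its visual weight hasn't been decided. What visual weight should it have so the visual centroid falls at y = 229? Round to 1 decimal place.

w ≈ 29.8

Existing Σw = 24 (6 + 4 + 3 + 4 + 7); existing moment 6·101 + 4·299 + 3·125 + 4·140 + 7·207 = 4186.
Balance at y = 229 requires (4186 + w·273) / (24 + w) = 229.
Solving: w = (229·24 − 4186) / (273 − 229) = 1310 / 44 ≈ 29.77.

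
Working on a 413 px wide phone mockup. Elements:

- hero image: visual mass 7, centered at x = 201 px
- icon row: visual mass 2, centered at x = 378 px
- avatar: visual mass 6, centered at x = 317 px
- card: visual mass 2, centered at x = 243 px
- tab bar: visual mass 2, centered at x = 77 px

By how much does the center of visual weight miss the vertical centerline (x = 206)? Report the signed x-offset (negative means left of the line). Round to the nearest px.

Weights sum to 7 + 2 + 6 + 2 + 2 = 19.
x: (7·201 + 2·378 + 6·317 + 2·243 + 2·77) / 19 = 4705 / 19 ≈ 247.63
Difference: 247.63 − 206 ≈ 41.63.

≈ 42 px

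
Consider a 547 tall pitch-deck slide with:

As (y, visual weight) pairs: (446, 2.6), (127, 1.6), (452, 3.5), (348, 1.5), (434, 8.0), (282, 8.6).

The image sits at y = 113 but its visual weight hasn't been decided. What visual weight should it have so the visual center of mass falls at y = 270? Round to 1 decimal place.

Fixed elements: Σw = 2.6 + 1.6 + 3.5 + 1.5 + 8.0 + 8.6 = 25.8, Σw·y = 2.6·446 + 1.6·127 + 3.5·452 + 1.5·348 + 8.0·434 + 8.6·282 = 9364.0.
Balance at y = 270 requires (9364.0 + w·113) / (25.8 + w) = 270.
Solving: w = (270·25.8 − 9364.0) / (113 − 270) = -2398.0 / -157 ≈ 15.27.

w ≈ 15.3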